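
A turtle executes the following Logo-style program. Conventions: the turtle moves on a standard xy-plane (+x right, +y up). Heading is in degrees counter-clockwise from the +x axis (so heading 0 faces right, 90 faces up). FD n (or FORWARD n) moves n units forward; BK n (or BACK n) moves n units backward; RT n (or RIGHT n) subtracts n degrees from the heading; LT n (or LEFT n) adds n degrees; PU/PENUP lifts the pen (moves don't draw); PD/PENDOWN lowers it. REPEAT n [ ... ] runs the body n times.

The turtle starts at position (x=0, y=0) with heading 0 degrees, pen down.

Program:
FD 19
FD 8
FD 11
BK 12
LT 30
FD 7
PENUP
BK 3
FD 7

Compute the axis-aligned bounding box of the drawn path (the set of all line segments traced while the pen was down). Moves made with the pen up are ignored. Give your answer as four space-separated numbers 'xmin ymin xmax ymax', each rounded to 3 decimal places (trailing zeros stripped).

Executing turtle program step by step:
Start: pos=(0,0), heading=0, pen down
FD 19: (0,0) -> (19,0) [heading=0, draw]
FD 8: (19,0) -> (27,0) [heading=0, draw]
FD 11: (27,0) -> (38,0) [heading=0, draw]
BK 12: (38,0) -> (26,0) [heading=0, draw]
LT 30: heading 0 -> 30
FD 7: (26,0) -> (32.062,3.5) [heading=30, draw]
PU: pen up
BK 3: (32.062,3.5) -> (29.464,2) [heading=30, move]
FD 7: (29.464,2) -> (35.526,5.5) [heading=30, move]
Final: pos=(35.526,5.5), heading=30, 5 segment(s) drawn

Segment endpoints: x in {0, 19, 26, 27, 32.062, 38}, y in {0, 3.5}
xmin=0, ymin=0, xmax=38, ymax=3.5

Answer: 0 0 38 3.5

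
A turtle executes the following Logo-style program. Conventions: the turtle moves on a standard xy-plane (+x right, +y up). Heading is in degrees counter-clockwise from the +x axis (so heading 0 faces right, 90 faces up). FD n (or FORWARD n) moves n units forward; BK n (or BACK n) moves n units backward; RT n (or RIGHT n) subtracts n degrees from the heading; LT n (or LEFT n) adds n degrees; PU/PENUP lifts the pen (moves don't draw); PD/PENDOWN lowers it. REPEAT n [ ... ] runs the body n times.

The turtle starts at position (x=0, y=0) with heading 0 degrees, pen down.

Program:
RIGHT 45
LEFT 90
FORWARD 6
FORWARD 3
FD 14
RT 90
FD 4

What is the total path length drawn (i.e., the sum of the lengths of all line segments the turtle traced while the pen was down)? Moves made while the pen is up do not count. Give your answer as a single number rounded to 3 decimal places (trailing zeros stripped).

Answer: 27

Derivation:
Executing turtle program step by step:
Start: pos=(0,0), heading=0, pen down
RT 45: heading 0 -> 315
LT 90: heading 315 -> 45
FD 6: (0,0) -> (4.243,4.243) [heading=45, draw]
FD 3: (4.243,4.243) -> (6.364,6.364) [heading=45, draw]
FD 14: (6.364,6.364) -> (16.263,16.263) [heading=45, draw]
RT 90: heading 45 -> 315
FD 4: (16.263,16.263) -> (19.092,13.435) [heading=315, draw]
Final: pos=(19.092,13.435), heading=315, 4 segment(s) drawn

Segment lengths:
  seg 1: (0,0) -> (4.243,4.243), length = 6
  seg 2: (4.243,4.243) -> (6.364,6.364), length = 3
  seg 3: (6.364,6.364) -> (16.263,16.263), length = 14
  seg 4: (16.263,16.263) -> (19.092,13.435), length = 4
Total = 27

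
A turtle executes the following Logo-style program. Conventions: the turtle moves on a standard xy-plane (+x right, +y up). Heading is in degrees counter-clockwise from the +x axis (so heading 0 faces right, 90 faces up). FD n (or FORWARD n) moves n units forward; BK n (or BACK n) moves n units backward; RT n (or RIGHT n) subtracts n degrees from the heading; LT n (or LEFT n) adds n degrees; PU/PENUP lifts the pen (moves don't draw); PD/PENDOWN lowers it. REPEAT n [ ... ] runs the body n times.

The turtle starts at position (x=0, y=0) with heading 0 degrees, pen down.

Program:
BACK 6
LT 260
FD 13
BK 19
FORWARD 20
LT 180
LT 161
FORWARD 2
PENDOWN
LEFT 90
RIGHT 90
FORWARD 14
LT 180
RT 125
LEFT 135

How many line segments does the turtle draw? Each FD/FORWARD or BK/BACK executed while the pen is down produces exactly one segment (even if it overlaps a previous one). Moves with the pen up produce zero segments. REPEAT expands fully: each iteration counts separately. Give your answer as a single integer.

Executing turtle program step by step:
Start: pos=(0,0), heading=0, pen down
BK 6: (0,0) -> (-6,0) [heading=0, draw]
LT 260: heading 0 -> 260
FD 13: (-6,0) -> (-8.257,-12.803) [heading=260, draw]
BK 19: (-8.257,-12.803) -> (-4.958,5.909) [heading=260, draw]
FD 20: (-4.958,5.909) -> (-8.431,-13.787) [heading=260, draw]
LT 180: heading 260 -> 80
LT 161: heading 80 -> 241
FD 2: (-8.431,-13.787) -> (-9.401,-15.537) [heading=241, draw]
PD: pen down
LT 90: heading 241 -> 331
RT 90: heading 331 -> 241
FD 14: (-9.401,-15.537) -> (-16.188,-27.781) [heading=241, draw]
LT 180: heading 241 -> 61
RT 125: heading 61 -> 296
LT 135: heading 296 -> 71
Final: pos=(-16.188,-27.781), heading=71, 6 segment(s) drawn
Segments drawn: 6

Answer: 6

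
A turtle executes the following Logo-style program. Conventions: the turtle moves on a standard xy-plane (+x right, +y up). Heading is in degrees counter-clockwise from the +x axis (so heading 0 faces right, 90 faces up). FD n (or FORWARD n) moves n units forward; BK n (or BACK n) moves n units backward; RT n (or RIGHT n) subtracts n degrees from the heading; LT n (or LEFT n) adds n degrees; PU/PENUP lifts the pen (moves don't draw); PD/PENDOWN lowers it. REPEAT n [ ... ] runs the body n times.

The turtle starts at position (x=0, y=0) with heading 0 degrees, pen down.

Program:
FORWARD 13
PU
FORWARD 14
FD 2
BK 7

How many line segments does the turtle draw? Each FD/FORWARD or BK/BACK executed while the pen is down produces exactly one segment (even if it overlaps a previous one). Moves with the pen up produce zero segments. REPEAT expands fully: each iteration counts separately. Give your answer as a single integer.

Answer: 1

Derivation:
Executing turtle program step by step:
Start: pos=(0,0), heading=0, pen down
FD 13: (0,0) -> (13,0) [heading=0, draw]
PU: pen up
FD 14: (13,0) -> (27,0) [heading=0, move]
FD 2: (27,0) -> (29,0) [heading=0, move]
BK 7: (29,0) -> (22,0) [heading=0, move]
Final: pos=(22,0), heading=0, 1 segment(s) drawn
Segments drawn: 1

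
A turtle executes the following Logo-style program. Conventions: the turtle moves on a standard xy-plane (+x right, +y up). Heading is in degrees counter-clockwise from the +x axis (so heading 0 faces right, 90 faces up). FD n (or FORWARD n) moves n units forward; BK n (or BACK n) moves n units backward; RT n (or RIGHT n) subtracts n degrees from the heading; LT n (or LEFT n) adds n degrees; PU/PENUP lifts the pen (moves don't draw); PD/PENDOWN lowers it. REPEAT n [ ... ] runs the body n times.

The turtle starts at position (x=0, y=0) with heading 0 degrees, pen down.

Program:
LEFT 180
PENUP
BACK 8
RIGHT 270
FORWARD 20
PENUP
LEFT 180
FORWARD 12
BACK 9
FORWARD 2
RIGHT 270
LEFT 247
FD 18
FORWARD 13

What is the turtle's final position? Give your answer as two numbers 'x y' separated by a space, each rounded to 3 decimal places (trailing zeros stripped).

Executing turtle program step by step:
Start: pos=(0,0), heading=0, pen down
LT 180: heading 0 -> 180
PU: pen up
BK 8: (0,0) -> (8,0) [heading=180, move]
RT 270: heading 180 -> 270
FD 20: (8,0) -> (8,-20) [heading=270, move]
PU: pen up
LT 180: heading 270 -> 90
FD 12: (8,-20) -> (8,-8) [heading=90, move]
BK 9: (8,-8) -> (8,-17) [heading=90, move]
FD 2: (8,-17) -> (8,-15) [heading=90, move]
RT 270: heading 90 -> 180
LT 247: heading 180 -> 67
FD 18: (8,-15) -> (15.033,1.569) [heading=67, move]
FD 13: (15.033,1.569) -> (20.113,13.536) [heading=67, move]
Final: pos=(20.113,13.536), heading=67, 0 segment(s) drawn

Answer: 20.113 13.536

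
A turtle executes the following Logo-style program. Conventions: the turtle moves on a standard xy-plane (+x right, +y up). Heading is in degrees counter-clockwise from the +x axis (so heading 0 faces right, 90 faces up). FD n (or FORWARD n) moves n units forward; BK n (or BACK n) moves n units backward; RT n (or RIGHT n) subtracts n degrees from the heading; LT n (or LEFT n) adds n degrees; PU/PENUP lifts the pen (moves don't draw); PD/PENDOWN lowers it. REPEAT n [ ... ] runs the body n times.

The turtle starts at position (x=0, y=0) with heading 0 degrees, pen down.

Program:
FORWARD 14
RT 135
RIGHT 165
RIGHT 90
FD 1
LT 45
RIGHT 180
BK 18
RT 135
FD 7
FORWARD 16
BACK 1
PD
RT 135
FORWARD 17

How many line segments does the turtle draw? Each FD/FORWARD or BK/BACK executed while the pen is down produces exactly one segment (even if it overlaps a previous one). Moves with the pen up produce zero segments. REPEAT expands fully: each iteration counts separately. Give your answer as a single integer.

Answer: 7

Derivation:
Executing turtle program step by step:
Start: pos=(0,0), heading=0, pen down
FD 14: (0,0) -> (14,0) [heading=0, draw]
RT 135: heading 0 -> 225
RT 165: heading 225 -> 60
RT 90: heading 60 -> 330
FD 1: (14,0) -> (14.866,-0.5) [heading=330, draw]
LT 45: heading 330 -> 15
RT 180: heading 15 -> 195
BK 18: (14.866,-0.5) -> (32.253,4.159) [heading=195, draw]
RT 135: heading 195 -> 60
FD 7: (32.253,4.159) -> (35.753,10.221) [heading=60, draw]
FD 16: (35.753,10.221) -> (43.753,24.077) [heading=60, draw]
BK 1: (43.753,24.077) -> (43.253,23.211) [heading=60, draw]
PD: pen down
RT 135: heading 60 -> 285
FD 17: (43.253,23.211) -> (47.653,6.791) [heading=285, draw]
Final: pos=(47.653,6.791), heading=285, 7 segment(s) drawn
Segments drawn: 7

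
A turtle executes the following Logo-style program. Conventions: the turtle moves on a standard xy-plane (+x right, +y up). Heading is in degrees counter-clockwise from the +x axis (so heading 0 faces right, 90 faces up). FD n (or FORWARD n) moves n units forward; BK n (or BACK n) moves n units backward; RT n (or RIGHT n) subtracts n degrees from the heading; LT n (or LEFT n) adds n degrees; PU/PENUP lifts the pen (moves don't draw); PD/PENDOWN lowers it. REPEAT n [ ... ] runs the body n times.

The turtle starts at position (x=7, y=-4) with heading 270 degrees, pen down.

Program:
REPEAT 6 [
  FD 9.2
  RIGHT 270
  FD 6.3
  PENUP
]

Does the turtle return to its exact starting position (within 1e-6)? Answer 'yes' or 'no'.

Executing turtle program step by step:
Start: pos=(7,-4), heading=270, pen down
REPEAT 6 [
  -- iteration 1/6 --
  FD 9.2: (7,-4) -> (7,-13.2) [heading=270, draw]
  RT 270: heading 270 -> 0
  FD 6.3: (7,-13.2) -> (13.3,-13.2) [heading=0, draw]
  PU: pen up
  -- iteration 2/6 --
  FD 9.2: (13.3,-13.2) -> (22.5,-13.2) [heading=0, move]
  RT 270: heading 0 -> 90
  FD 6.3: (22.5,-13.2) -> (22.5,-6.9) [heading=90, move]
  PU: pen up
  -- iteration 3/6 --
  FD 9.2: (22.5,-6.9) -> (22.5,2.3) [heading=90, move]
  RT 270: heading 90 -> 180
  FD 6.3: (22.5,2.3) -> (16.2,2.3) [heading=180, move]
  PU: pen up
  -- iteration 4/6 --
  FD 9.2: (16.2,2.3) -> (7,2.3) [heading=180, move]
  RT 270: heading 180 -> 270
  FD 6.3: (7,2.3) -> (7,-4) [heading=270, move]
  PU: pen up
  -- iteration 5/6 --
  FD 9.2: (7,-4) -> (7,-13.2) [heading=270, move]
  RT 270: heading 270 -> 0
  FD 6.3: (7,-13.2) -> (13.3,-13.2) [heading=0, move]
  PU: pen up
  -- iteration 6/6 --
  FD 9.2: (13.3,-13.2) -> (22.5,-13.2) [heading=0, move]
  RT 270: heading 0 -> 90
  FD 6.3: (22.5,-13.2) -> (22.5,-6.9) [heading=90, move]
  PU: pen up
]
Final: pos=(22.5,-6.9), heading=90, 2 segment(s) drawn

Start position: (7, -4)
Final position: (22.5, -6.9)
Distance = 15.769; >= 1e-6 -> NOT closed

Answer: no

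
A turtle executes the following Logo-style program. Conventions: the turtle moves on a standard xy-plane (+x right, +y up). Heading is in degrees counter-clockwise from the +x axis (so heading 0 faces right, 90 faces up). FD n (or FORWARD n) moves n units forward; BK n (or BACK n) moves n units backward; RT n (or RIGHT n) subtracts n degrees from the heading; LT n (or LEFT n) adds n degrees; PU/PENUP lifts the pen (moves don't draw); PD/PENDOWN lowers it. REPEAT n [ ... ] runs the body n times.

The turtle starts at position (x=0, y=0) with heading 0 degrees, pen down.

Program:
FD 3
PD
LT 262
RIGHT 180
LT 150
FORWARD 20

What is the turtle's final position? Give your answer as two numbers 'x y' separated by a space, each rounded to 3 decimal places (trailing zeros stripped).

Answer: -9.313 -15.76

Derivation:
Executing turtle program step by step:
Start: pos=(0,0), heading=0, pen down
FD 3: (0,0) -> (3,0) [heading=0, draw]
PD: pen down
LT 262: heading 0 -> 262
RT 180: heading 262 -> 82
LT 150: heading 82 -> 232
FD 20: (3,0) -> (-9.313,-15.76) [heading=232, draw]
Final: pos=(-9.313,-15.76), heading=232, 2 segment(s) drawn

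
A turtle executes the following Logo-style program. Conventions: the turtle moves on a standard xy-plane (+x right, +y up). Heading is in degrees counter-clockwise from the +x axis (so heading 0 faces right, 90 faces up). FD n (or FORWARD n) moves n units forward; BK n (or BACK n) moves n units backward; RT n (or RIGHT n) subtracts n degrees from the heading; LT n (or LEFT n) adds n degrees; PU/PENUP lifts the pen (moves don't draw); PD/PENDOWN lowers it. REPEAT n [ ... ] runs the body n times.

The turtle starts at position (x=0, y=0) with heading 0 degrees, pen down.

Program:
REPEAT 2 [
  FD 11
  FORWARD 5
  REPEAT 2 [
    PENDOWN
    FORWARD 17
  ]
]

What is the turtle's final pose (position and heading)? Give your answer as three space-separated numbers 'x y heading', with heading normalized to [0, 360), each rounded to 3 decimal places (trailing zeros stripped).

Executing turtle program step by step:
Start: pos=(0,0), heading=0, pen down
REPEAT 2 [
  -- iteration 1/2 --
  FD 11: (0,0) -> (11,0) [heading=0, draw]
  FD 5: (11,0) -> (16,0) [heading=0, draw]
  REPEAT 2 [
    -- iteration 1/2 --
    PD: pen down
    FD 17: (16,0) -> (33,0) [heading=0, draw]
    -- iteration 2/2 --
    PD: pen down
    FD 17: (33,0) -> (50,0) [heading=0, draw]
  ]
  -- iteration 2/2 --
  FD 11: (50,0) -> (61,0) [heading=0, draw]
  FD 5: (61,0) -> (66,0) [heading=0, draw]
  REPEAT 2 [
    -- iteration 1/2 --
    PD: pen down
    FD 17: (66,0) -> (83,0) [heading=0, draw]
    -- iteration 2/2 --
    PD: pen down
    FD 17: (83,0) -> (100,0) [heading=0, draw]
  ]
]
Final: pos=(100,0), heading=0, 8 segment(s) drawn

Answer: 100 0 0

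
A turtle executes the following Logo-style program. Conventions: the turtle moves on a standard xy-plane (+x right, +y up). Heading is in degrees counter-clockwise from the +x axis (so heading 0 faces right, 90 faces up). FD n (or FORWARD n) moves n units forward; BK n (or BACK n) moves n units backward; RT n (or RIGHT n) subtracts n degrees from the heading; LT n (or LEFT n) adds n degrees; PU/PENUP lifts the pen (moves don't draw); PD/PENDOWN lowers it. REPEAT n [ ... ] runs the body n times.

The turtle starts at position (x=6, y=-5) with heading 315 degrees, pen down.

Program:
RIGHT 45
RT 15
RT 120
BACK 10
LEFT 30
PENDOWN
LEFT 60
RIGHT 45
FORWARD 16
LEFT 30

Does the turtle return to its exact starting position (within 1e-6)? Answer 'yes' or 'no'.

Executing turtle program step by step:
Start: pos=(6,-5), heading=315, pen down
RT 45: heading 315 -> 270
RT 15: heading 270 -> 255
RT 120: heading 255 -> 135
BK 10: (6,-5) -> (13.071,-12.071) [heading=135, draw]
LT 30: heading 135 -> 165
PD: pen down
LT 60: heading 165 -> 225
RT 45: heading 225 -> 180
FD 16: (13.071,-12.071) -> (-2.929,-12.071) [heading=180, draw]
LT 30: heading 180 -> 210
Final: pos=(-2.929,-12.071), heading=210, 2 segment(s) drawn

Start position: (6, -5)
Final position: (-2.929, -12.071)
Distance = 11.39; >= 1e-6 -> NOT closed

Answer: no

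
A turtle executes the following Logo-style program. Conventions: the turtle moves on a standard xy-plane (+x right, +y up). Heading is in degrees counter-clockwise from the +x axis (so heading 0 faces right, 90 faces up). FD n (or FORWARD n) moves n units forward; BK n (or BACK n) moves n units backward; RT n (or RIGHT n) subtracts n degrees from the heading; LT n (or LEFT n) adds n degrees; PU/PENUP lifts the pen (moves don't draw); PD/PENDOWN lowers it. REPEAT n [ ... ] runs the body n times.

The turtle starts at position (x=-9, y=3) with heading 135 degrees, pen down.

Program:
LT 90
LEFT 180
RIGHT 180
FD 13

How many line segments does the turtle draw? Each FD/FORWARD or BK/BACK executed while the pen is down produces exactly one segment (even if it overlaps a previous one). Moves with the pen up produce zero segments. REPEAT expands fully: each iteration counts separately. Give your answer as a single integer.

Answer: 1

Derivation:
Executing turtle program step by step:
Start: pos=(-9,3), heading=135, pen down
LT 90: heading 135 -> 225
LT 180: heading 225 -> 45
RT 180: heading 45 -> 225
FD 13: (-9,3) -> (-18.192,-6.192) [heading=225, draw]
Final: pos=(-18.192,-6.192), heading=225, 1 segment(s) drawn
Segments drawn: 1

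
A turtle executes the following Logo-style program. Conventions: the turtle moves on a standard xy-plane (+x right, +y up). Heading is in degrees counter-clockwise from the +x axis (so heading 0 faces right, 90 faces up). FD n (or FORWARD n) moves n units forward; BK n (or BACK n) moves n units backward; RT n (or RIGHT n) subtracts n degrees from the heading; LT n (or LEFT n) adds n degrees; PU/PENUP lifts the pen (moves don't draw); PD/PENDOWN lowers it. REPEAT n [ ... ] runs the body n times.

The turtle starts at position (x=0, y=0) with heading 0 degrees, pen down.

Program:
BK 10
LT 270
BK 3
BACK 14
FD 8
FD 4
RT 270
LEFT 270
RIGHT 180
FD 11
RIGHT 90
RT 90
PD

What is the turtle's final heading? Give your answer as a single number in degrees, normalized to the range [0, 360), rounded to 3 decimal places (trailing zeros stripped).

Executing turtle program step by step:
Start: pos=(0,0), heading=0, pen down
BK 10: (0,0) -> (-10,0) [heading=0, draw]
LT 270: heading 0 -> 270
BK 3: (-10,0) -> (-10,3) [heading=270, draw]
BK 14: (-10,3) -> (-10,17) [heading=270, draw]
FD 8: (-10,17) -> (-10,9) [heading=270, draw]
FD 4: (-10,9) -> (-10,5) [heading=270, draw]
RT 270: heading 270 -> 0
LT 270: heading 0 -> 270
RT 180: heading 270 -> 90
FD 11: (-10,5) -> (-10,16) [heading=90, draw]
RT 90: heading 90 -> 0
RT 90: heading 0 -> 270
PD: pen down
Final: pos=(-10,16), heading=270, 6 segment(s) drawn

Answer: 270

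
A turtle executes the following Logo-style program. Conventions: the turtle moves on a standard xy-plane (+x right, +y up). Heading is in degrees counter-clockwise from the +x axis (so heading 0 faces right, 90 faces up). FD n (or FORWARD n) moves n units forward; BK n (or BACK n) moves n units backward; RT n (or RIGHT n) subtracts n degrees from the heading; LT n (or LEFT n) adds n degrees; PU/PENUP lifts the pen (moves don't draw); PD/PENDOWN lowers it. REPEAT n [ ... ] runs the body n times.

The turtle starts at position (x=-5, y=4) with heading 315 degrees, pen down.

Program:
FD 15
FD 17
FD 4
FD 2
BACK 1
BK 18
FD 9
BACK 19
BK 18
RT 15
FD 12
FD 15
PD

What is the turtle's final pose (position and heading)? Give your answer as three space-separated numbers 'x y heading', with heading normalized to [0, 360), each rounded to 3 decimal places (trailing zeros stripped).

Executing turtle program step by step:
Start: pos=(-5,4), heading=315, pen down
FD 15: (-5,4) -> (5.607,-6.607) [heading=315, draw]
FD 17: (5.607,-6.607) -> (17.627,-18.627) [heading=315, draw]
FD 4: (17.627,-18.627) -> (20.456,-21.456) [heading=315, draw]
FD 2: (20.456,-21.456) -> (21.87,-22.87) [heading=315, draw]
BK 1: (21.87,-22.87) -> (21.163,-22.163) [heading=315, draw]
BK 18: (21.163,-22.163) -> (8.435,-9.435) [heading=315, draw]
FD 9: (8.435,-9.435) -> (14.799,-15.799) [heading=315, draw]
BK 19: (14.799,-15.799) -> (1.364,-2.364) [heading=315, draw]
BK 18: (1.364,-2.364) -> (-11.364,10.364) [heading=315, draw]
RT 15: heading 315 -> 300
FD 12: (-11.364,10.364) -> (-5.364,-0.028) [heading=300, draw]
FD 15: (-5.364,-0.028) -> (2.136,-13.019) [heading=300, draw]
PD: pen down
Final: pos=(2.136,-13.019), heading=300, 11 segment(s) drawn

Answer: 2.136 -13.019 300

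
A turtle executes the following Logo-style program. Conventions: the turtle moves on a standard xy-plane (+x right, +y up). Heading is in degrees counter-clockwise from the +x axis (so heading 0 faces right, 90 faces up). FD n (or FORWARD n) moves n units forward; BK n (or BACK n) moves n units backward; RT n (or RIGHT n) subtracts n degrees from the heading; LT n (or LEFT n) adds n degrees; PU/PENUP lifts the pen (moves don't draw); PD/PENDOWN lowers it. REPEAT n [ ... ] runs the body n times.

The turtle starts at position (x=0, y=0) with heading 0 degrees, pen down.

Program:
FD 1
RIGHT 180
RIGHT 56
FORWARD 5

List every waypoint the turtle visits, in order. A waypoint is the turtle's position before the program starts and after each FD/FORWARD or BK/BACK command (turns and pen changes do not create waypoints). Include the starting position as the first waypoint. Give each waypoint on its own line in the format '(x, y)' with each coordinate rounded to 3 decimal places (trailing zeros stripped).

Answer: (0, 0)
(1, 0)
(-1.796, 4.145)

Derivation:
Executing turtle program step by step:
Start: pos=(0,0), heading=0, pen down
FD 1: (0,0) -> (1,0) [heading=0, draw]
RT 180: heading 0 -> 180
RT 56: heading 180 -> 124
FD 5: (1,0) -> (-1.796,4.145) [heading=124, draw]
Final: pos=(-1.796,4.145), heading=124, 2 segment(s) drawn
Waypoints (3 total):
(0, 0)
(1, 0)
(-1.796, 4.145)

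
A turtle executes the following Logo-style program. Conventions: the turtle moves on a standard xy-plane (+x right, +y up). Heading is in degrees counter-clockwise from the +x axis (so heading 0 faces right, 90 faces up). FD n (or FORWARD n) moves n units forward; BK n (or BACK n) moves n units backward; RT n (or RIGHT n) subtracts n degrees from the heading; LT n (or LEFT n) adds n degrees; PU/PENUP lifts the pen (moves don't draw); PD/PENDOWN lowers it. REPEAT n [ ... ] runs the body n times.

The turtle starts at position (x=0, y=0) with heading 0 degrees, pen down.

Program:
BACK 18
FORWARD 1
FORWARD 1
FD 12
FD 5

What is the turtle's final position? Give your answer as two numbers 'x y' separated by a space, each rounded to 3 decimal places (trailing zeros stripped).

Answer: 1 0

Derivation:
Executing turtle program step by step:
Start: pos=(0,0), heading=0, pen down
BK 18: (0,0) -> (-18,0) [heading=0, draw]
FD 1: (-18,0) -> (-17,0) [heading=0, draw]
FD 1: (-17,0) -> (-16,0) [heading=0, draw]
FD 12: (-16,0) -> (-4,0) [heading=0, draw]
FD 5: (-4,0) -> (1,0) [heading=0, draw]
Final: pos=(1,0), heading=0, 5 segment(s) drawn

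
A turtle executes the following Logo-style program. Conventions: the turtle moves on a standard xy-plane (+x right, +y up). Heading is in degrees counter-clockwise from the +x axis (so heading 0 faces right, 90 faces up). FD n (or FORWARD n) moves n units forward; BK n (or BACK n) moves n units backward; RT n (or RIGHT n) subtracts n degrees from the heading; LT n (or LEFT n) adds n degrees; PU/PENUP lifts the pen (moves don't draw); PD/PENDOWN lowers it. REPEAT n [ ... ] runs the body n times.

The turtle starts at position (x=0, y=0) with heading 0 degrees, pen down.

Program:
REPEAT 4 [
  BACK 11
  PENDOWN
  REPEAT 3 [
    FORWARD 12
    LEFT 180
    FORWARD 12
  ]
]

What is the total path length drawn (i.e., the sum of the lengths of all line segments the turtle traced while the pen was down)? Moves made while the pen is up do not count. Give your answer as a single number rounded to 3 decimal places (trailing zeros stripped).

Executing turtle program step by step:
Start: pos=(0,0), heading=0, pen down
REPEAT 4 [
  -- iteration 1/4 --
  BK 11: (0,0) -> (-11,0) [heading=0, draw]
  PD: pen down
  REPEAT 3 [
    -- iteration 1/3 --
    FD 12: (-11,0) -> (1,0) [heading=0, draw]
    LT 180: heading 0 -> 180
    FD 12: (1,0) -> (-11,0) [heading=180, draw]
    -- iteration 2/3 --
    FD 12: (-11,0) -> (-23,0) [heading=180, draw]
    LT 180: heading 180 -> 0
    FD 12: (-23,0) -> (-11,0) [heading=0, draw]
    -- iteration 3/3 --
    FD 12: (-11,0) -> (1,0) [heading=0, draw]
    LT 180: heading 0 -> 180
    FD 12: (1,0) -> (-11,0) [heading=180, draw]
  ]
  -- iteration 2/4 --
  BK 11: (-11,0) -> (0,0) [heading=180, draw]
  PD: pen down
  REPEAT 3 [
    -- iteration 1/3 --
    FD 12: (0,0) -> (-12,0) [heading=180, draw]
    LT 180: heading 180 -> 0
    FD 12: (-12,0) -> (0,0) [heading=0, draw]
    -- iteration 2/3 --
    FD 12: (0,0) -> (12,0) [heading=0, draw]
    LT 180: heading 0 -> 180
    FD 12: (12,0) -> (0,0) [heading=180, draw]
    -- iteration 3/3 --
    FD 12: (0,0) -> (-12,0) [heading=180, draw]
    LT 180: heading 180 -> 0
    FD 12: (-12,0) -> (0,0) [heading=0, draw]
  ]
  -- iteration 3/4 --
  BK 11: (0,0) -> (-11,0) [heading=0, draw]
  PD: pen down
  REPEAT 3 [
    -- iteration 1/3 --
    FD 12: (-11,0) -> (1,0) [heading=0, draw]
    LT 180: heading 0 -> 180
    FD 12: (1,0) -> (-11,0) [heading=180, draw]
    -- iteration 2/3 --
    FD 12: (-11,0) -> (-23,0) [heading=180, draw]
    LT 180: heading 180 -> 0
    FD 12: (-23,0) -> (-11,0) [heading=0, draw]
    -- iteration 3/3 --
    FD 12: (-11,0) -> (1,0) [heading=0, draw]
    LT 180: heading 0 -> 180
    FD 12: (1,0) -> (-11,0) [heading=180, draw]
  ]
  -- iteration 4/4 --
  BK 11: (-11,0) -> (0,0) [heading=180, draw]
  PD: pen down
  REPEAT 3 [
    -- iteration 1/3 --
    FD 12: (0,0) -> (-12,0) [heading=180, draw]
    LT 180: heading 180 -> 0
    FD 12: (-12,0) -> (0,0) [heading=0, draw]
    -- iteration 2/3 --
    FD 12: (0,0) -> (12,0) [heading=0, draw]
    LT 180: heading 0 -> 180
    FD 12: (12,0) -> (0,0) [heading=180, draw]
    -- iteration 3/3 --
    FD 12: (0,0) -> (-12,0) [heading=180, draw]
    LT 180: heading 180 -> 0
    FD 12: (-12,0) -> (0,0) [heading=0, draw]
  ]
]
Final: pos=(0,0), heading=0, 28 segment(s) drawn

Segment lengths:
  seg 1: (0,0) -> (-11,0), length = 11
  seg 2: (-11,0) -> (1,0), length = 12
  seg 3: (1,0) -> (-11,0), length = 12
  seg 4: (-11,0) -> (-23,0), length = 12
  seg 5: (-23,0) -> (-11,0), length = 12
  seg 6: (-11,0) -> (1,0), length = 12
  seg 7: (1,0) -> (-11,0), length = 12
  seg 8: (-11,0) -> (0,0), length = 11
  seg 9: (0,0) -> (-12,0), length = 12
  seg 10: (-12,0) -> (0,0), length = 12
  seg 11: (0,0) -> (12,0), length = 12
  seg 12: (12,0) -> (0,0), length = 12
  seg 13: (0,0) -> (-12,0), length = 12
  seg 14: (-12,0) -> (0,0), length = 12
  seg 15: (0,0) -> (-11,0), length = 11
  seg 16: (-11,0) -> (1,0), length = 12
  seg 17: (1,0) -> (-11,0), length = 12
  seg 18: (-11,0) -> (-23,0), length = 12
  seg 19: (-23,0) -> (-11,0), length = 12
  seg 20: (-11,0) -> (1,0), length = 12
  seg 21: (1,0) -> (-11,0), length = 12
  seg 22: (-11,0) -> (0,0), length = 11
  seg 23: (0,0) -> (-12,0), length = 12
  seg 24: (-12,0) -> (0,0), length = 12
  seg 25: (0,0) -> (12,0), length = 12
  seg 26: (12,0) -> (0,0), length = 12
  seg 27: (0,0) -> (-12,0), length = 12
  seg 28: (-12,0) -> (0,0), length = 12
Total = 332

Answer: 332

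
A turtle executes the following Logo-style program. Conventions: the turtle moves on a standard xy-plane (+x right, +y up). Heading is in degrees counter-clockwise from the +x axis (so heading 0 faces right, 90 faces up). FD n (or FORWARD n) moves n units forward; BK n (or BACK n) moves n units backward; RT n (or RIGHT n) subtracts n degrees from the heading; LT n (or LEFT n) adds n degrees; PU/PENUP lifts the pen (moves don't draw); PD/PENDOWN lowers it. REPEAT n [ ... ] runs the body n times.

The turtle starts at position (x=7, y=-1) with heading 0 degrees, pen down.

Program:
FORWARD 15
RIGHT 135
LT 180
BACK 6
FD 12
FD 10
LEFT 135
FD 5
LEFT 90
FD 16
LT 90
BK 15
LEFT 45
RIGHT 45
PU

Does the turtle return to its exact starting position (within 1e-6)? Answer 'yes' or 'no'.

Answer: no

Derivation:
Executing turtle program step by step:
Start: pos=(7,-1), heading=0, pen down
FD 15: (7,-1) -> (22,-1) [heading=0, draw]
RT 135: heading 0 -> 225
LT 180: heading 225 -> 45
BK 6: (22,-1) -> (17.757,-5.243) [heading=45, draw]
FD 12: (17.757,-5.243) -> (26.243,3.243) [heading=45, draw]
FD 10: (26.243,3.243) -> (33.314,10.314) [heading=45, draw]
LT 135: heading 45 -> 180
FD 5: (33.314,10.314) -> (28.314,10.314) [heading=180, draw]
LT 90: heading 180 -> 270
FD 16: (28.314,10.314) -> (28.314,-5.686) [heading=270, draw]
LT 90: heading 270 -> 0
BK 15: (28.314,-5.686) -> (13.314,-5.686) [heading=0, draw]
LT 45: heading 0 -> 45
RT 45: heading 45 -> 0
PU: pen up
Final: pos=(13.314,-5.686), heading=0, 7 segment(s) drawn

Start position: (7, -1)
Final position: (13.314, -5.686)
Distance = 7.863; >= 1e-6 -> NOT closed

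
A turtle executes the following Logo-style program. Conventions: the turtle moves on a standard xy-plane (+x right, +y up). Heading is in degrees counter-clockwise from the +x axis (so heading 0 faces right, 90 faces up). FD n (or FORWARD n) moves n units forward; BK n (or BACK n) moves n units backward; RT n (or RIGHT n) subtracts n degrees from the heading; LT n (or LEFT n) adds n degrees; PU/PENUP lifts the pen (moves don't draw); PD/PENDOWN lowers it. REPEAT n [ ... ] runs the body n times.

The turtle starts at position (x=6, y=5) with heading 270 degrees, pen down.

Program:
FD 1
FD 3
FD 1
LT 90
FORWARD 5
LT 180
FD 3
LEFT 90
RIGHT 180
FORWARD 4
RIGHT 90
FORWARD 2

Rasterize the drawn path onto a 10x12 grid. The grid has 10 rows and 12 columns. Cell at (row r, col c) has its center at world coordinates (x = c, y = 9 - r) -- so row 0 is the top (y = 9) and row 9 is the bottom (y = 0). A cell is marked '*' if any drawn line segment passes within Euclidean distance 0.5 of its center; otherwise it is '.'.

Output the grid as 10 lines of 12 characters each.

Answer: ............
............
............
............
......*.....
......*.***.
......*.*...
......*.*...
......*.*...
......******

Derivation:
Segment 0: (6,5) -> (6,4)
Segment 1: (6,4) -> (6,1)
Segment 2: (6,1) -> (6,0)
Segment 3: (6,0) -> (11,-0)
Segment 4: (11,-0) -> (8,-0)
Segment 5: (8,-0) -> (8,4)
Segment 6: (8,4) -> (10,4)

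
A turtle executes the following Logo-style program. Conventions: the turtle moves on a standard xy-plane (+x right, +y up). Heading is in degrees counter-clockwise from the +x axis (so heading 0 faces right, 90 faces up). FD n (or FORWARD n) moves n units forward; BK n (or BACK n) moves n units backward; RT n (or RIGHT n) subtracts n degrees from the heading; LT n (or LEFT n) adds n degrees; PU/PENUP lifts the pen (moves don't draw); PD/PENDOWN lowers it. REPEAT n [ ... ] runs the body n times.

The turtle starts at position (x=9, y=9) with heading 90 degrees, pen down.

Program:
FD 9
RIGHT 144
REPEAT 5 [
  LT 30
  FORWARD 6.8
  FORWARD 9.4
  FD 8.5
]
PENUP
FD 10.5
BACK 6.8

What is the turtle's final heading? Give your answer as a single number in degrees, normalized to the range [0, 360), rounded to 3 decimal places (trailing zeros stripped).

Answer: 96

Derivation:
Executing turtle program step by step:
Start: pos=(9,9), heading=90, pen down
FD 9: (9,9) -> (9,18) [heading=90, draw]
RT 144: heading 90 -> 306
REPEAT 5 [
  -- iteration 1/5 --
  LT 30: heading 306 -> 336
  FD 6.8: (9,18) -> (15.212,15.234) [heading=336, draw]
  FD 9.4: (15.212,15.234) -> (23.799,11.411) [heading=336, draw]
  FD 8.5: (23.799,11.411) -> (31.565,7.954) [heading=336, draw]
  -- iteration 2/5 --
  LT 30: heading 336 -> 6
  FD 6.8: (31.565,7.954) -> (38.327,8.664) [heading=6, draw]
  FD 9.4: (38.327,8.664) -> (47.676,9.647) [heading=6, draw]
  FD 8.5: (47.676,9.647) -> (56.129,10.535) [heading=6, draw]
  -- iteration 3/5 --
  LT 30: heading 6 -> 36
  FD 6.8: (56.129,10.535) -> (61.631,14.532) [heading=36, draw]
  FD 9.4: (61.631,14.532) -> (69.235,20.058) [heading=36, draw]
  FD 8.5: (69.235,20.058) -> (76.112,25.054) [heading=36, draw]
  -- iteration 4/5 --
  LT 30: heading 36 -> 66
  FD 6.8: (76.112,25.054) -> (78.878,31.266) [heading=66, draw]
  FD 9.4: (78.878,31.266) -> (82.701,39.853) [heading=66, draw]
  FD 8.5: (82.701,39.853) -> (86.158,47.618) [heading=66, draw]
  -- iteration 5/5 --
  LT 30: heading 66 -> 96
  FD 6.8: (86.158,47.618) -> (85.448,54.381) [heading=96, draw]
  FD 9.4: (85.448,54.381) -> (84.465,63.73) [heading=96, draw]
  FD 8.5: (84.465,63.73) -> (83.577,72.183) [heading=96, draw]
]
PU: pen up
FD 10.5: (83.577,72.183) -> (82.479,82.625) [heading=96, move]
BK 6.8: (82.479,82.625) -> (83.19,75.863) [heading=96, move]
Final: pos=(83.19,75.863), heading=96, 16 segment(s) drawn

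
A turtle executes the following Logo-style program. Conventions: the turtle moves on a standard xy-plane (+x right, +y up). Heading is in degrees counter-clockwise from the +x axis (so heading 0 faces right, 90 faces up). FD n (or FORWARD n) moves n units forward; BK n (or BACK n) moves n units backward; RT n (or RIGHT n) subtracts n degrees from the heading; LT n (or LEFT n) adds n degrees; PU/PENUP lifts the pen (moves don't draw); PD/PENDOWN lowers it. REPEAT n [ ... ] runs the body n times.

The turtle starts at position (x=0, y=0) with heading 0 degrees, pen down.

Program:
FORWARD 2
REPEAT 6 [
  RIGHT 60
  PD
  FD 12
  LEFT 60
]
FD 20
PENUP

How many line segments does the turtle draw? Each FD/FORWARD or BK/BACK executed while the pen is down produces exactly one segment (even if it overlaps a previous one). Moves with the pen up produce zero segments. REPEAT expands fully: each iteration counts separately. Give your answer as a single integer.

Executing turtle program step by step:
Start: pos=(0,0), heading=0, pen down
FD 2: (0,0) -> (2,0) [heading=0, draw]
REPEAT 6 [
  -- iteration 1/6 --
  RT 60: heading 0 -> 300
  PD: pen down
  FD 12: (2,0) -> (8,-10.392) [heading=300, draw]
  LT 60: heading 300 -> 0
  -- iteration 2/6 --
  RT 60: heading 0 -> 300
  PD: pen down
  FD 12: (8,-10.392) -> (14,-20.785) [heading=300, draw]
  LT 60: heading 300 -> 0
  -- iteration 3/6 --
  RT 60: heading 0 -> 300
  PD: pen down
  FD 12: (14,-20.785) -> (20,-31.177) [heading=300, draw]
  LT 60: heading 300 -> 0
  -- iteration 4/6 --
  RT 60: heading 0 -> 300
  PD: pen down
  FD 12: (20,-31.177) -> (26,-41.569) [heading=300, draw]
  LT 60: heading 300 -> 0
  -- iteration 5/6 --
  RT 60: heading 0 -> 300
  PD: pen down
  FD 12: (26,-41.569) -> (32,-51.962) [heading=300, draw]
  LT 60: heading 300 -> 0
  -- iteration 6/6 --
  RT 60: heading 0 -> 300
  PD: pen down
  FD 12: (32,-51.962) -> (38,-62.354) [heading=300, draw]
  LT 60: heading 300 -> 0
]
FD 20: (38,-62.354) -> (58,-62.354) [heading=0, draw]
PU: pen up
Final: pos=(58,-62.354), heading=0, 8 segment(s) drawn
Segments drawn: 8

Answer: 8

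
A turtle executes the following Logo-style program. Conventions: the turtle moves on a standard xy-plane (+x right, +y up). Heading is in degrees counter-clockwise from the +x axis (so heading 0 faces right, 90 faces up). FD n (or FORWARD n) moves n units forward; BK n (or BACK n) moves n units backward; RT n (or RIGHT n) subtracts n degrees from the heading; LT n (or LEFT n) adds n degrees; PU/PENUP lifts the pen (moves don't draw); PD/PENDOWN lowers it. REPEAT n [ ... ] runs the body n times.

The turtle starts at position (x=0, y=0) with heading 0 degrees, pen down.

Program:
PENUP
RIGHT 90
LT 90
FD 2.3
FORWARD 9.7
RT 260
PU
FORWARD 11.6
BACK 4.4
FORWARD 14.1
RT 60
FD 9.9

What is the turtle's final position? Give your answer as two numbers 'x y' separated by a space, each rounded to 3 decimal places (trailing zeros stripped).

Executing turtle program step by step:
Start: pos=(0,0), heading=0, pen down
PU: pen up
RT 90: heading 0 -> 270
LT 90: heading 270 -> 0
FD 2.3: (0,0) -> (2.3,0) [heading=0, move]
FD 9.7: (2.3,0) -> (12,0) [heading=0, move]
RT 260: heading 0 -> 100
PU: pen up
FD 11.6: (12,0) -> (9.986,11.424) [heading=100, move]
BK 4.4: (9.986,11.424) -> (10.75,7.091) [heading=100, move]
FD 14.1: (10.75,7.091) -> (8.301,20.976) [heading=100, move]
RT 60: heading 100 -> 40
FD 9.9: (8.301,20.976) -> (15.885,27.34) [heading=40, move]
Final: pos=(15.885,27.34), heading=40, 0 segment(s) drawn

Answer: 15.885 27.34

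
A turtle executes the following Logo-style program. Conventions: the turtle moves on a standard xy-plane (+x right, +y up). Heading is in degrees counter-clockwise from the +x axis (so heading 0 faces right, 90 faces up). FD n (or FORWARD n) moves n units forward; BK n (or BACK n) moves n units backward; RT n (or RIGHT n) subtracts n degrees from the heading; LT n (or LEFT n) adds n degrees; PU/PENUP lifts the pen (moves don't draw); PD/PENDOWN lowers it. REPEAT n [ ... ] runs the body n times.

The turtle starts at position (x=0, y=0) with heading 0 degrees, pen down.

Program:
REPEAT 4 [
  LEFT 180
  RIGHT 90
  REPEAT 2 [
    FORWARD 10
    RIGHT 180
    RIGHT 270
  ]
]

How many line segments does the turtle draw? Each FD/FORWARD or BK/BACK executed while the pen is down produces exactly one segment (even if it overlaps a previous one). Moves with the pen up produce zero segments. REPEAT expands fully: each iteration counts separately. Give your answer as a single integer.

Answer: 8

Derivation:
Executing turtle program step by step:
Start: pos=(0,0), heading=0, pen down
REPEAT 4 [
  -- iteration 1/4 --
  LT 180: heading 0 -> 180
  RT 90: heading 180 -> 90
  REPEAT 2 [
    -- iteration 1/2 --
    FD 10: (0,0) -> (0,10) [heading=90, draw]
    RT 180: heading 90 -> 270
    RT 270: heading 270 -> 0
    -- iteration 2/2 --
    FD 10: (0,10) -> (10,10) [heading=0, draw]
    RT 180: heading 0 -> 180
    RT 270: heading 180 -> 270
  ]
  -- iteration 2/4 --
  LT 180: heading 270 -> 90
  RT 90: heading 90 -> 0
  REPEAT 2 [
    -- iteration 1/2 --
    FD 10: (10,10) -> (20,10) [heading=0, draw]
    RT 180: heading 0 -> 180
    RT 270: heading 180 -> 270
    -- iteration 2/2 --
    FD 10: (20,10) -> (20,0) [heading=270, draw]
    RT 180: heading 270 -> 90
    RT 270: heading 90 -> 180
  ]
  -- iteration 3/4 --
  LT 180: heading 180 -> 0
  RT 90: heading 0 -> 270
  REPEAT 2 [
    -- iteration 1/2 --
    FD 10: (20,0) -> (20,-10) [heading=270, draw]
    RT 180: heading 270 -> 90
    RT 270: heading 90 -> 180
    -- iteration 2/2 --
    FD 10: (20,-10) -> (10,-10) [heading=180, draw]
    RT 180: heading 180 -> 0
    RT 270: heading 0 -> 90
  ]
  -- iteration 4/4 --
  LT 180: heading 90 -> 270
  RT 90: heading 270 -> 180
  REPEAT 2 [
    -- iteration 1/2 --
    FD 10: (10,-10) -> (0,-10) [heading=180, draw]
    RT 180: heading 180 -> 0
    RT 270: heading 0 -> 90
    -- iteration 2/2 --
    FD 10: (0,-10) -> (0,0) [heading=90, draw]
    RT 180: heading 90 -> 270
    RT 270: heading 270 -> 0
  ]
]
Final: pos=(0,0), heading=0, 8 segment(s) drawn
Segments drawn: 8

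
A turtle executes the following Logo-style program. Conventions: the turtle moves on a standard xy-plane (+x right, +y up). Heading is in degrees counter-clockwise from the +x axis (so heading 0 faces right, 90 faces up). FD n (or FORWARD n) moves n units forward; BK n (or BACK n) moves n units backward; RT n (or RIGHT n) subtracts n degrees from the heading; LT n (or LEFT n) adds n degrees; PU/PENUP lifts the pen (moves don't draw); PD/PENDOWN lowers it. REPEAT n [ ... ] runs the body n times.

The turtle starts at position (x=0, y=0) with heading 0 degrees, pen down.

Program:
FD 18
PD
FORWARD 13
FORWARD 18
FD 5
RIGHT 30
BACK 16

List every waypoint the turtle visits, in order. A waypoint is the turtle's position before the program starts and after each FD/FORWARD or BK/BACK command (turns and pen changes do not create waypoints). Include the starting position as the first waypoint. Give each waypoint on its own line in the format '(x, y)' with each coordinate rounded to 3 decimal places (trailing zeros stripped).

Executing turtle program step by step:
Start: pos=(0,0), heading=0, pen down
FD 18: (0,0) -> (18,0) [heading=0, draw]
PD: pen down
FD 13: (18,0) -> (31,0) [heading=0, draw]
FD 18: (31,0) -> (49,0) [heading=0, draw]
FD 5: (49,0) -> (54,0) [heading=0, draw]
RT 30: heading 0 -> 330
BK 16: (54,0) -> (40.144,8) [heading=330, draw]
Final: pos=(40.144,8), heading=330, 5 segment(s) drawn
Waypoints (6 total):
(0, 0)
(18, 0)
(31, 0)
(49, 0)
(54, 0)
(40.144, 8)

Answer: (0, 0)
(18, 0)
(31, 0)
(49, 0)
(54, 0)
(40.144, 8)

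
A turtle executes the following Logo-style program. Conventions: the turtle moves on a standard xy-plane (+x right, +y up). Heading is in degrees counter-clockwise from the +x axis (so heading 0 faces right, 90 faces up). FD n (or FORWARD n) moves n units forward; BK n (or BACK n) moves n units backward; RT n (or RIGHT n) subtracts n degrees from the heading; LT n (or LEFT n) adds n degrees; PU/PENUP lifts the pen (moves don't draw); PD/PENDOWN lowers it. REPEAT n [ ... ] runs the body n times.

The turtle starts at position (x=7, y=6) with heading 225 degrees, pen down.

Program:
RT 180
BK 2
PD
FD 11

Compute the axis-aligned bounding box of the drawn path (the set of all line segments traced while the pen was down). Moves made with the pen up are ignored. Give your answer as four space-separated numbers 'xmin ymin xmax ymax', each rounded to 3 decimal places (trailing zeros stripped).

Answer: 5.586 4.586 13.364 12.364

Derivation:
Executing turtle program step by step:
Start: pos=(7,6), heading=225, pen down
RT 180: heading 225 -> 45
BK 2: (7,6) -> (5.586,4.586) [heading=45, draw]
PD: pen down
FD 11: (5.586,4.586) -> (13.364,12.364) [heading=45, draw]
Final: pos=(13.364,12.364), heading=45, 2 segment(s) drawn

Segment endpoints: x in {5.586, 7, 13.364}, y in {4.586, 6, 12.364}
xmin=5.586, ymin=4.586, xmax=13.364, ymax=12.364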